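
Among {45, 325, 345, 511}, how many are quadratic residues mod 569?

3

(45/569) = +1 → QR.
(325/569) = +1 → QR.
(345/569) = +1 → QR.
(511/569) = -1 → non-residue.
Total quadratic residues among the 4: 3.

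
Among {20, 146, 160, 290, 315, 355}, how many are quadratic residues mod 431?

(20/431) = +1 → QR.
(146/431) = -1 → non-residue.
(160/431) = +1 → QR.
(290/431) = +1 → QR.
(315/431) = -1 → non-residue.
(355/431) = -1 → non-residue.
Total quadratic residues among the 6: 3.

3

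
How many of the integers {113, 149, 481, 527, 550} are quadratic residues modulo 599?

1

(113/599) = -1 → non-residue.
(149/599) = -1 → non-residue.
(481/599) = +1 → QR.
(527/599) = -1 → non-residue.
(550/599) = -1 → non-residue.
Total quadratic residues among the 5: 1.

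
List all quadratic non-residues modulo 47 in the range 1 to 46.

Square k = 1,…,23 (k and 47−k give the same square):
1²=1, 2²=4, 3²=9, 4²=16, 5²=25, 6²=36, 7²≡2, 8²≡17, 9²≡34, 10²≡6, 11²≡27, 12²≡3, 13²≡28, 14²≡8, 15²≡37, 16²≡21, 17²≡7, 18²≡42, 19²≡32, 20²≡24, 21²≡18, 22²≡14, 23²≡12 (mod 47).
The residues are {1, 2, 3, 4, 6, 7, 8, 9, 12, 14, 16, 17, 18, 21, 24, 25, 27, 28, 32, 34, 36, 37, 42}; the non-residues are the remaining 23 nonzero classes.

5,10,11,13,15,19,20,22,23,26,29,30,31,33,35,38,39,40,41,43,44,45,46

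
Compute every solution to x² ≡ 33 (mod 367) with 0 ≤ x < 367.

Since 367 ≡ 3 (mod 4), a square root of 33 is 33^((367+1)/4) = 33^92 mod 367.
Repeated squaring: 33^2≡355, 33^4≡144, 33^8≡184, 33^16≡92, 33^32≡23, 33^64≡162 (mod 367).
33^92 = 33^(64+16+8+4) ≡ 347 (mod 367).
Check: 347² = 120409 ≡ 33 (mod 367). The two roots are 20 and 347.

20, 347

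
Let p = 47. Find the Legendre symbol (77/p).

First reduce: 77 ≡ 30 (mod 47).
Pull out 2: since 47 ≡ 7 (mod 8), (2/47) = +1.
Reciprocity: 15 ≡ 3 and 47 ≡ 3 (mod 4), so (15/47) = −(47/15).
Reduce top mod 15: now compute (2/15).
Pull out 2: since 15 ≡ 7 (mod 8), (2/15) = +1.
Reached (1/15) = 1. Collecting the sign flips along the way, the symbol is -1.

-1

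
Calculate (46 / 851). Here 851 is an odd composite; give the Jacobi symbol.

0

Pull out 2: since 851 ≡ 3 (mod 8), (2/851) = -1.
Reciprocity: 23 ≡ 3 and 851 ≡ 3 (mod 4), so (23/851) = −(851/23).
Reduce top mod 23: now compute (0/23).
Top reduces to 0: gcd > 1, so the symbol is 0.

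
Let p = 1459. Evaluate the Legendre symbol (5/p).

Reciprocity: 5 ≡ 1 and 1459 ≡ 3 (mod 4), so (5/1459) = +(1459/5).
Reduce top mod 5: now compute (4/5).
Pull out 2^2: since 5 ≡ 5 (mod 8), (2/5) = -1, so (2/5)^2 = +1.
Reached (1/5) = 1. Collecting the sign flips along the way, the symbol is +1.

1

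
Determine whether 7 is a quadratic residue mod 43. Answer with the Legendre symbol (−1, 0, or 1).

Euler's criterion: (7/43) ≡ 7^21 (mod 43).
7^2 ≡ 6 (mod 43)
7^4 ≡ 36 (mod 43)
7^8 ≡ 6 (mod 43)
7^16 ≡ 36 (mod 43)
7^21 = 7^(16+4+1) ≡ 42 (mod 43).
Result is 42 ≡ −1, so (7/43) = −1.

-1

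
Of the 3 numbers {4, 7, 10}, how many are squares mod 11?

1

(4/11) = +1 → QR.
(7/11) = -1 → non-residue.
(10/11) = -1 → non-residue.
Total quadratic residues among the 3: 1.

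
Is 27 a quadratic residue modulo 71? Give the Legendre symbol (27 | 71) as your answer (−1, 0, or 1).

1

Euler's criterion: (27/71) ≡ 27^35 (mod 71).
27^2 ≡ 19 (mod 71)
27^4 ≡ 6 (mod 71)
27^8 ≡ 36 (mod 71)
27^16 ≡ 18 (mod 71)
27^32 ≡ 40 (mod 71)
27^35 = 27^(32+2+1) ≡ 1 (mod 71).
Result is 1, so (27/71) = 1.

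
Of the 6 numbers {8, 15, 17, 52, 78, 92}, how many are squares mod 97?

1

(8/97) = +1 → QR.
(15/97) = -1 → non-residue.
(17/97) = -1 → non-residue.
(52/97) = -1 → non-residue.
(78/97) = -1 → non-residue.
(92/97) = -1 → non-residue.
Total quadratic residues among the 6: 1.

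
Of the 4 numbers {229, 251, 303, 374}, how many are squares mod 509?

2

(229/509) = +1 → QR.
(251/509) = +1 → QR.
(303/509) = -1 → non-residue.
(374/509) = -1 → non-residue.
Total quadratic residues among the 4: 2.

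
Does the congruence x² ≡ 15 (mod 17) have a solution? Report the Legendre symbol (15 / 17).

1

Reciprocity: 15 ≡ 3 and 17 ≡ 1 (mod 4), so (15/17) = +(17/15).
Reduce top mod 15: now compute (2/15).
Pull out 2: since 15 ≡ 7 (mod 8), (2/15) = +1.
Reached (1/15) = 1. Collecting the sign flips along the way, the symbol is +1.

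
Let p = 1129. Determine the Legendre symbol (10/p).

1

Pull out 2: since 1129 ≡ 1 (mod 8), (2/1129) = +1.
Reciprocity: 5 ≡ 1 and 1129 ≡ 1 (mod 4), so (5/1129) = +(1129/5).
Reduce top mod 5: now compute (4/5).
Pull out 2^2: since 5 ≡ 5 (mod 8), (2/5) = -1, so (2/5)^2 = +1.
Reached (1/5) = 1. Collecting the sign flips along the way, the symbol is +1.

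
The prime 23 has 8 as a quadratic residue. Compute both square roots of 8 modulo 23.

10, 13

Since 23 ≡ 3 (mod 4), a square root of 8 is 8^((23+1)/4) = 8^6 mod 23.
Repeated squaring: 8^2≡18, 8^4≡2 (mod 23).
8^6 = 8^(4+2) ≡ 13 (mod 23).
Check: 13² = 169 ≡ 8 (mod 23). The two roots are 10 and 13.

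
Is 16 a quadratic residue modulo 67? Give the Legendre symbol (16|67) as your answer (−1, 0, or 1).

Euler's criterion: (16/67) ≡ 16^33 (mod 67).
16^2 ≡ 55 (mod 67)
16^4 ≡ 10 (mod 67)
16^8 ≡ 33 (mod 67)
16^16 ≡ 17 (mod 67)
16^32 ≡ 21 (mod 67)
16^33 = 16^(32+1) ≡ 1 (mod 67).
Result is 1, so (16/67) = 1.

1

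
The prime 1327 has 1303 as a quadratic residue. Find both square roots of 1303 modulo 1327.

141, 1186

Since 1327 ≡ 3 (mod 4), a square root of 1303 is 1303^((1327+1)/4) = 1303^332 mod 1327.
Repeated squaring: 1303^2≡576, 1303^4≡26, 1303^8≡676, 1303^16≡488, 1303^32≡611, 1303^64≡434, 1303^128≡1249, 1303^256≡776 (mod 1327).
1303^332 = 1303^(256+64+8+4) ≡ 1186 (mod 1327).
Check: 1186² = 1406596 ≡ 1303 (mod 1327). The two roots are 141 and 1186.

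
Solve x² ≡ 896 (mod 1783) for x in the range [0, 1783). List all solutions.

Since 1783 ≡ 3 (mod 4), a square root of 896 is 896^((1783+1)/4) = 896^446 mod 1783.
Repeated squaring: 896^2≡466, 896^4≡1413, 896^8≡1392, 896^16≡1326, 896^32≡238, 896^64≡1371, 896^128≡359, 896^256≡505 (mod 1783).
896^446 = 896^(256+128+32+16+8+4+2) ≡ 237 (mod 1783).
Check: 237² = 56169 ≡ 896 (mod 1783). The two roots are 237 and 1546.

237, 1546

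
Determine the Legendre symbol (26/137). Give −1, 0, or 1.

Pull out 2: since 137 ≡ 1 (mod 8), (2/137) = +1.
Reciprocity: 13 ≡ 1 and 137 ≡ 1 (mod 4), so (13/137) = +(137/13).
Reduce top mod 13: now compute (7/13).
Reciprocity: 7 ≡ 3 and 13 ≡ 1 (mod 4), so (7/13) = +(13/7).
Reduce top mod 7: now compute (6/7).
Pull out 2: since 7 ≡ 7 (mod 8), (2/7) = +1.
Reciprocity: 3 ≡ 3 and 7 ≡ 3 (mod 4), so (3/7) = −(7/3).
Reduce top mod 3: now compute (1/3).
Reached (1/3) = 1. Collecting the sign flips along the way, the symbol is -1.

-1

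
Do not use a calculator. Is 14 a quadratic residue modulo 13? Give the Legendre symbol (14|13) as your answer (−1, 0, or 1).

1

First reduce: 14 ≡ 1 (mod 13).
Reached (1/13) = 1. Collecting the sign flips along the way, the symbol is +1.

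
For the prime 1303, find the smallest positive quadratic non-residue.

(2/1303) = +1, so 2 is a residue.
(3/1303) = −1, so 3 is the smallest positive non-residue mod 1303.

3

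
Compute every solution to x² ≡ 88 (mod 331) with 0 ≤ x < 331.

95, 236

Since 331 ≡ 3 (mod 4), a square root of 88 is 88^((331+1)/4) = 88^83 mod 331.
Repeated squaring: 88^2≡131, 88^4≡280, 88^8≡284, 88^16≡223, 88^32≡79, 88^64≡283 (mod 331).
88^83 = 88^(64+16+2+1) ≡ 95 (mod 331).
Check: 95² = 9025 ≡ 88 (mod 331). The two roots are 95 and 236.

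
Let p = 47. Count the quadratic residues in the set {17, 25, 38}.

(17/47) = +1 → QR.
(25/47) = +1 → QR.
(38/47) = -1 → non-residue.
Total quadratic residues among the 3: 2.

2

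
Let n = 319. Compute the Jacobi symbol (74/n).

-1

Pull out 2: since 319 ≡ 7 (mod 8), (2/319) = +1.
Reciprocity: 37 ≡ 1 and 319 ≡ 3 (mod 4), so (37/319) = +(319/37).
Reduce top mod 37: now compute (23/37).
Reciprocity: 23 ≡ 3 and 37 ≡ 1 (mod 4), so (23/37) = +(37/23).
Reduce top mod 23: now compute (14/23).
Pull out 2: since 23 ≡ 7 (mod 8), (2/23) = +1.
Reciprocity: 7 ≡ 3 and 23 ≡ 3 (mod 4), so (7/23) = −(23/7).
Reduce top mod 7: now compute (2/7).
Pull out 2: since 7 ≡ 7 (mod 8), (2/7) = +1.
Reached (1/7) = 1. Collecting the sign flips along the way, the symbol is -1.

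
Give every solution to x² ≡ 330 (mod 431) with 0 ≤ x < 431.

Since 431 ≡ 3 (mod 4), a square root of 330 is 330^((431+1)/4) = 330^108 mod 431.
Repeated squaring: 330^2≡288, 330^4≡192, 330^8≡229, 330^16≡290, 330^32≡55, 330^64≡8 (mod 431).
330^108 = 330^(64+32+8+4) ≡ 54 (mod 431).
Check: 54² = 2916 ≡ 330 (mod 431). The two roots are 54 and 377.

54, 377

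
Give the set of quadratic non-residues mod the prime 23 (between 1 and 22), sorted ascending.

Square k = 1,…,11 (k and 23−k give the same square):
1²=1, 2²=4, 3²=9, 4²=16, 5²≡2, 6²≡13, 7²≡3, 8²≡18, 9²≡12, 10²≡8, 11²≡6 (mod 23).
The residues are {1, 2, 3, 4, 6, 8, 9, 12, 13, 16, 18}; the non-residues are the remaining 11 nonzero classes.

5 7 10 11 14 15 17 19 20 21 22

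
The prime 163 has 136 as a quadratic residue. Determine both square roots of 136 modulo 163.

25, 138

Since 163 ≡ 3 (mod 4), a square root of 136 is 136^((163+1)/4) = 136^41 mod 163.
Repeated squaring: 136^2≡77, 136^4≡61, 136^8≡135, 136^16≡132, 136^32≡146 (mod 163).
136^41 = 136^(32+8+1) ≡ 25 (mod 163).
Check: 25² = 625 ≡ 136 (mod 163). The two roots are 25 and 138.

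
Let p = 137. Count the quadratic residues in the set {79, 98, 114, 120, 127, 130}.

(79/137) = -1 → non-residue.
(98/137) = +1 → QR.
(114/137) = -1 → non-residue.
(120/137) = +1 → QR.
(127/137) = -1 → non-residue.
(130/137) = +1 → QR.
Total quadratic residues among the 6: 3.

3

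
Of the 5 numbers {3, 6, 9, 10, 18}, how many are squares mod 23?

(3/23) = +1 → QR.
(6/23) = +1 → QR.
(9/23) = +1 → QR.
(10/23) = -1 → non-residue.
(18/23) = +1 → QR.
Total quadratic residues among the 5: 4.

4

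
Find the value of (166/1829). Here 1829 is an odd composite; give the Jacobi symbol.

-1

Pull out 2: since 1829 ≡ 5 (mod 8), (2/1829) = -1.
Reciprocity: 83 ≡ 3 and 1829 ≡ 1 (mod 4), so (83/1829) = +(1829/83).
Reduce top mod 83: now compute (3/83).
Reciprocity: 3 ≡ 3 and 83 ≡ 3 (mod 4), so (3/83) = −(83/3).
Reduce top mod 3: now compute (2/3).
Pull out 2: since 3 ≡ 3 (mod 8), (2/3) = -1.
Reached (1/3) = 1. Collecting the sign flips along the way, the symbol is -1.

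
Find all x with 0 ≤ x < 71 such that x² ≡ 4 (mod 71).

Since 71 ≡ 3 (mod 4), a square root of 4 is 4^((71+1)/4) = 4^18 mod 71.
Repeated squaring: 4^2≡16, 4^4≡43, 4^8≡3, 4^16≡9 (mod 71).
4^18 = 4^(16+2) ≡ 2 (mod 71).
Check: 2² = 4 ≡ 4 (mod 71). The two roots are 2 and 69.

2, 69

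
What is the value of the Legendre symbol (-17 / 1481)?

1

First reduce: -17 ≡ 1464 (mod 1481).
Pull out 2^3: since 1481 ≡ 1 (mod 8), (2/1481) = +1, so (2/1481)^3 = +1.
Reciprocity: 183 ≡ 3 and 1481 ≡ 1 (mod 4), so (183/1481) = +(1481/183).
Reduce top mod 183: now compute (17/183).
Reciprocity: 17 ≡ 1 and 183 ≡ 3 (mod 4), so (17/183) = +(183/17).
Reduce top mod 17: now compute (13/17).
Reciprocity: 13 ≡ 1 and 17 ≡ 1 (mod 4), so (13/17) = +(17/13).
Reduce top mod 13: now compute (4/13).
Pull out 2^2: since 13 ≡ 5 (mod 8), (2/13) = -1, so (2/13)^2 = +1.
Reached (1/13) = 1. Collecting the sign flips along the way, the symbol is +1.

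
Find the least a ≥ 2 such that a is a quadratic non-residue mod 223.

3

(2/223) = +1, so 2 is a residue.
(3/223) = −1, so 3 is the smallest positive non-residue mod 223.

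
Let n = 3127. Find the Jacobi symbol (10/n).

-1

Pull out 2: since 3127 ≡ 7 (mod 8), (2/3127) = +1.
Reciprocity: 5 ≡ 1 and 3127 ≡ 3 (mod 4), so (5/3127) = +(3127/5).
Reduce top mod 5: now compute (2/5).
Pull out 2: since 5 ≡ 5 (mod 8), (2/5) = -1.
Reached (1/5) = 1. Collecting the sign flips along the way, the symbol is -1.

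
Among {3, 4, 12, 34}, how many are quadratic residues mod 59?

3

(3/59) = +1 → QR.
(4/59) = +1 → QR.
(12/59) = +1 → QR.
(34/59) = -1 → non-residue.
Total quadratic residues among the 4: 3.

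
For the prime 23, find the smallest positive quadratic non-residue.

5

(2/23) = +1, so 2 is a residue.
(3/23) = +1, so 3 is a residue.
(4/23) = +1, so 4 is a residue.
(5/23) = −1, so 5 is the smallest positive non-residue mod 23.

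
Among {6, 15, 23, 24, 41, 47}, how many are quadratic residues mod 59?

(6/59) = -1 → non-residue.
(15/59) = +1 → QR.
(23/59) = -1 → non-residue.
(24/59) = -1 → non-residue.
(41/59) = +1 → QR.
(47/59) = -1 → non-residue.
Total quadratic residues among the 6: 2.

2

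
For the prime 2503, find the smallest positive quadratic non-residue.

3

(2/2503) = +1, so 2 is a residue.
(3/2503) = −1, so 3 is the smallest positive non-residue mod 2503.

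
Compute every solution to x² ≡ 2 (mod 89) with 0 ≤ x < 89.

89 ≡ 1 (mod 4), so we find a root by search.
Trying successive values, 25² = 625 ≡ 2 (mod 89). The other root is 89 − 25 = 64.

25, 64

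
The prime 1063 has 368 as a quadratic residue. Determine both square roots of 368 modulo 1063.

Since 1063 ≡ 3 (mod 4), a square root of 368 is 368^((1063+1)/4) = 368^266 mod 1063.
Repeated squaring: 368^2≡423, 368^4≡345, 368^8≡1032, 368^16≡961, 368^32≡837, 368^64≡52, 368^128≡578, 368^256≡302 (mod 1063).
368^266 = 368^(256+8+2) ≡ 612 (mod 1063).
Check: 612² = 374544 ≡ 368 (mod 1063). The two roots are 451 and 612.

451, 612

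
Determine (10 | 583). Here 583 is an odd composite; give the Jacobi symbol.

-1

Pull out 2: since 583 ≡ 7 (mod 8), (2/583) = +1.
Reciprocity: 5 ≡ 1 and 583 ≡ 3 (mod 4), so (5/583) = +(583/5).
Reduce top mod 5: now compute (3/5).
Reciprocity: 3 ≡ 3 and 5 ≡ 1 (mod 4), so (3/5) = +(5/3).
Reduce top mod 3: now compute (2/3).
Pull out 2: since 3 ≡ 3 (mod 8), (2/3) = -1.
Reached (1/3) = 1. Collecting the sign flips along the way, the symbol is -1.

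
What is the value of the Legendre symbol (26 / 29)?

Euler's criterion: (26/29) ≡ 26^14 (mod 29).
26^2 ≡ 9 (mod 29)
26^4 ≡ 23 (mod 29)
26^8 ≡ 7 (mod 29)
26^14 = 26^(8+4+2) ≡ 28 (mod 29).
Result is 28 ≡ −1, so (26/29) = −1.

-1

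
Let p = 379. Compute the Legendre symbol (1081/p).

Euler's criterion: (1081/379) ≡ 323^189 (mod 379).
323^2 ≡ 104 (mod 379)
323^4 ≡ 204 (mod 379)
323^8 ≡ 305 (mod 379)
323^16 ≡ 170 (mod 379)
323^32 ≡ 96 (mod 379)
323^64 ≡ 120 (mod 379)
323^128 ≡ 377 (mod 379)
323^189 = 323^(128+32+16+8+4+1) ≡ 378 (mod 379).
Result is 378 ≡ −1, so (1081/379) = −1.

-1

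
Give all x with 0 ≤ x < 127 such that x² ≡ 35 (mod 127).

Since 127 ≡ 3 (mod 4), a square root of 35 is 35^((127+1)/4) = 35^32 mod 127.
Repeated squaring: 35^2≡82, 35^4≡120, 35^8≡49, 35^16≡115, 35^32≡17 (mod 127).
35^32 = 35^(32) ≡ 17 (mod 127).
Check: 17² = 289 ≡ 35 (mod 127). The two roots are 17 and 110.

17, 110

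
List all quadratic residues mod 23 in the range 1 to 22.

1, 2, 3, 4, 6, 8, 9, 12, 13, 16, 18

Square k = 1,…,11 (k and 23−k give the same square):
1²=1, 2²=4, 3²=9, 4²=16, 5²≡2, 6²≡13, 7²≡3, 8²≡18, 9²≡12, 10²≡8, 11²≡6 (mod 23).
So the quadratic residues mod 23 are {1, 2, 3, 4, 6, 8, 9, 12, 13, 16, 18}.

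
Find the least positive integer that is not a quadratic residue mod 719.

(2/719) = +1, so 2 is a residue.
(3/719) = +1, so 3 is a residue.
(4/719) = +1, so 4 is a residue.
(5/719) = +1, so 5 is a residue.
(6/719) = +1, so 6 is a residue.
(7/719) = +1, so 7 is a residue.
(8/719) = +1, so 8 is a residue.
(9/719) = +1, so 9 is a residue.
(10/719) = +1, so 10 is a residue.
(11/719) = −1, so 11 is the smallest positive non-residue mod 719.

11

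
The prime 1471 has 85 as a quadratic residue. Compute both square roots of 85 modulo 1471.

176, 1295

Since 1471 ≡ 3 (mod 4), a square root of 85 is 85^((1471+1)/4) = 85^368 mod 1471.
Repeated squaring: 85^2≡1341, 85^4≡719, 85^8≡640, 85^16≡662, 85^32≡1357, 85^64≡1228, 85^128≡209, 85^256≡1022 (mod 1471).
85^368 = 85^(256+64+32+16) ≡ 176 (mod 1471).
Check: 176² = 30976 ≡ 85 (mod 1471). The two roots are 176 and 1295.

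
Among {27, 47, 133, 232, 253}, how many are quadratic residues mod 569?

1

(27/569) = -1 → non-residue.
(47/569) = -1 → non-residue.
(133/569) = -1 → non-residue.
(232/569) = -1 → non-residue.
(253/569) = +1 → QR.
Total quadratic residues among the 5: 1.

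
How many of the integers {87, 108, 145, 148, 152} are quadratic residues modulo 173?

2

(87/173) = -1 → non-residue.
(108/173) = -1 → non-residue.
(145/173) = -1 → non-residue.
(148/173) = +1 → QR.
(152/173) = +1 → QR.
Total quadratic residues among the 5: 2.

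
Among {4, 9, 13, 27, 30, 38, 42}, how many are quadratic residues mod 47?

(4/47) = +1 → QR.
(9/47) = +1 → QR.
(13/47) = -1 → non-residue.
(27/47) = +1 → QR.
(30/47) = -1 → non-residue.
(38/47) = -1 → non-residue.
(42/47) = +1 → QR.
Total quadratic residues among the 7: 4.

4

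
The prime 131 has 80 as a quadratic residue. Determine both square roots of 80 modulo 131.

Since 131 ≡ 3 (mod 4), a square root of 80 is 80^((131+1)/4) = 80^33 mod 131.
Repeated squaring: 80^2≡112, 80^4≡99, 80^8≡107, 80^16≡52, 80^32≡84 (mod 131).
80^33 = 80^(32+1) ≡ 39 (mod 131).
Check: 39² = 1521 ≡ 80 (mod 131). The two roots are 39 and 92.

39, 92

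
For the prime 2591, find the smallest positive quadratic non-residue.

7

(2/2591) = +1, so 2 is a residue.
(3/2591) = +1, so 3 is a residue.
(4/2591) = +1, so 4 is a residue.
(5/2591) = +1, so 5 is a residue.
(6/2591) = +1, so 6 is a residue.
(7/2591) = −1, so 7 is the smallest positive non-residue mod 2591.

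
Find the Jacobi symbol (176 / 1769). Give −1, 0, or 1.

Pull out 2^4: since 1769 ≡ 1 (mod 8), (2/1769) = +1, so (2/1769)^4 = +1.
Reciprocity: 11 ≡ 3 and 1769 ≡ 1 (mod 4), so (11/1769) = +(1769/11).
Reduce top mod 11: now compute (9/11).
Reciprocity: 9 ≡ 1 and 11 ≡ 3 (mod 4), so (9/11) = +(11/9).
Reduce top mod 9: now compute (2/9).
Pull out 2: since 9 ≡ 1 (mod 8), (2/9) = +1.
Reached (1/9) = 1. Collecting the sign flips along the way, the symbol is +1.

1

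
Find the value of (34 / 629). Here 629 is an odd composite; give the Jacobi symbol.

Pull out 2: since 629 ≡ 5 (mod 8), (2/629) = -1.
Reciprocity: 17 ≡ 1 and 629 ≡ 1 (mod 4), so (17/629) = +(629/17).
Reduce top mod 17: now compute (0/17).
Top reduces to 0: gcd > 1, so the symbol is 0.

0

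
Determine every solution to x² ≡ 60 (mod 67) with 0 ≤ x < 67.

Since 67 ≡ 3 (mod 4), a square root of 60 is 60^((67+1)/4) = 60^17 mod 67.
Repeated squaring: 60^2≡49, 60^4≡56, 60^8≡54, 60^16≡35 (mod 67).
60^17 = 60^(16+1) ≡ 23 (mod 67).
Check: 23² = 529 ≡ 60 (mod 67). The two roots are 23 and 44.

23, 44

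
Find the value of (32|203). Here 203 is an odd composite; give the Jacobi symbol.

-1

Pull out 2^5: since 203 ≡ 3 (mod 8), (2/203) = -1, so (2/203)^5 = -1.
Reached (1/203) = 1. Collecting the sign flips along the way, the symbol is -1.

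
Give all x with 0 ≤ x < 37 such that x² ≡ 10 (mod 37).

11, 26

37 ≡ 1 (mod 4), so we find a root by search.
Trying successive values, 11² = 121 ≡ 10 (mod 37). The other root is 37 − 11 = 26.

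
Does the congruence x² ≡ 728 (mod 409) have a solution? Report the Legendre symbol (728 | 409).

1

First reduce: 728 ≡ 319 (mod 409).
Reciprocity: 319 ≡ 3 and 409 ≡ 1 (mod 4), so (319/409) = +(409/319).
Reduce top mod 319: now compute (90/319).
Pull out 2: since 319 ≡ 7 (mod 8), (2/319) = +1.
Reciprocity: 45 ≡ 1 and 319 ≡ 3 (mod 4), so (45/319) = +(319/45).
Reduce top mod 45: now compute (4/45).
Pull out 2^2: since 45 ≡ 5 (mod 8), (2/45) = -1, so (2/45)^2 = +1.
Reached (1/45) = 1. Collecting the sign flips along the way, the symbol is +1.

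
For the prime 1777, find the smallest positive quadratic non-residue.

(2/1777) = +1, so 2 is a residue.
(3/1777) = +1, so 3 is a residue.
(4/1777) = +1, so 4 is a residue.
(5/1777) = −1, so 5 is the smallest positive non-residue mod 1777.

5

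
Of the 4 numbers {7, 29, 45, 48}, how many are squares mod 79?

(7/79) = -1 → non-residue.
(29/79) = -1 → non-residue.
(45/79) = +1 → QR.
(48/79) = -1 → non-residue.
Total quadratic residues among the 4: 1.

1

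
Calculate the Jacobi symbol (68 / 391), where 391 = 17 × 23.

0

Pull out 2^2: since 391 ≡ 7 (mod 8), (2/391) = +1, so (2/391)^2 = +1.
Reciprocity: 17 ≡ 1 and 391 ≡ 3 (mod 4), so (17/391) = +(391/17).
Reduce top mod 17: now compute (0/17).
Top reduces to 0: gcd > 1, so the symbol is 0.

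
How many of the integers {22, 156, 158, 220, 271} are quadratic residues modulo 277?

(22/277) = +1 → QR.
(156/277) = +1 → QR.
(158/277) = -1 → non-residue.
(220/277) = +1 → QR.
(271/277) = -1 → non-residue.
Total quadratic residues among the 5: 3.

3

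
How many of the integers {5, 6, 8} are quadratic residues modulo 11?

1

(5/11) = +1 → QR.
(6/11) = -1 → non-residue.
(8/11) = -1 → non-residue.
Total quadratic residues among the 3: 1.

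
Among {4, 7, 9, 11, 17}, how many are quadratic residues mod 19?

5

(4/19) = +1 → QR.
(7/19) = +1 → QR.
(9/19) = +1 → QR.
(11/19) = +1 → QR.
(17/19) = +1 → QR.
Total quadratic residues among the 5: 5.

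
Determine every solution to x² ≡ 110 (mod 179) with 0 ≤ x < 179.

17, 162

Since 179 ≡ 3 (mod 4), a square root of 110 is 110^((179+1)/4) = 110^45 mod 179.
Repeated squaring: 110^2≡107, 110^4≡172, 110^8≡49, 110^16≡74, 110^32≡106 (mod 179).
110^45 = 110^(32+8+4+1) ≡ 17 (mod 179).
Check: 17² = 289 ≡ 110 (mod 179). The two roots are 17 and 162.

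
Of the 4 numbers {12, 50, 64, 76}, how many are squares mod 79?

3

(12/79) = -1 → non-residue.
(50/79) = +1 → QR.
(64/79) = +1 → QR.
(76/79) = +1 → QR.
Total quadratic residues among the 4: 3.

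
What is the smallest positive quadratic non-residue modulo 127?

(2/127) = +1, so 2 is a residue.
(3/127) = −1, so 3 is the smallest positive non-residue mod 127.

3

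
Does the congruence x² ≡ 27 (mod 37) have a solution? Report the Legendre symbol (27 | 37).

Euler's criterion: (27/37) ≡ 27^18 (mod 37).
27^2 ≡ 26 (mod 37)
27^4 ≡ 10 (mod 37)
27^8 ≡ 26 (mod 37)
27^16 ≡ 10 (mod 37)
27^18 = 27^(16+2) ≡ 1 (mod 37).
Result is 1, so (27/37) = 1.

1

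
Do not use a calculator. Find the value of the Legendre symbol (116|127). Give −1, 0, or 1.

Euler's criterion: (116/127) ≡ 116^63 (mod 127).
116^2 ≡ 121 (mod 127)
116^4 ≡ 36 (mod 127)
116^8 ≡ 26 (mod 127)
116^16 ≡ 41 (mod 127)
116^32 ≡ 30 (mod 127)
116^63 = 116^(32+16+8+4+2+1) ≡ 126 (mod 127).
Result is 126 ≡ −1, so (116/127) = −1.

-1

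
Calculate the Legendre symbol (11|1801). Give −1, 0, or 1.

-1

Reciprocity: 11 ≡ 3 and 1801 ≡ 1 (mod 4), so (11/1801) = +(1801/11).
Reduce top mod 11: now compute (8/11).
Pull out 2^3: since 11 ≡ 3 (mod 8), (2/11) = -1, so (2/11)^3 = -1.
Reached (1/11) = 1. Collecting the sign flips along the way, the symbol is -1.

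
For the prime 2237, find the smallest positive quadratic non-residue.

2

(2/2237) = −1, so 2 is the smallest positive non-residue mod 2237.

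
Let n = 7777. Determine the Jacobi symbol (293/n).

-1

Reciprocity: 293 ≡ 1 and 7777 ≡ 1 (mod 4), so (293/7777) = +(7777/293).
Reduce top mod 293: now compute (159/293).
Reciprocity: 159 ≡ 3 and 293 ≡ 1 (mod 4), so (159/293) = +(293/159).
Reduce top mod 159: now compute (134/159).
Pull out 2: since 159 ≡ 7 (mod 8), (2/159) = +1.
Reciprocity: 67 ≡ 3 and 159 ≡ 3 (mod 4), so (67/159) = −(159/67).
Reduce top mod 67: now compute (25/67).
Reciprocity: 25 ≡ 1 and 67 ≡ 3 (mod 4), so (25/67) = +(67/25).
Reduce top mod 25: now compute (17/25).
Reciprocity: 17 ≡ 1 and 25 ≡ 1 (mod 4), so (17/25) = +(25/17).
Reduce top mod 17: now compute (8/17).
Pull out 2^3: since 17 ≡ 1 (mod 8), (2/17) = +1, so (2/17)^3 = +1.
Reached (1/17) = 1. Collecting the sign flips along the way, the symbol is -1.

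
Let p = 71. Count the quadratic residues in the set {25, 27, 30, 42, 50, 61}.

4

(25/71) = +1 → QR.
(27/71) = +1 → QR.
(30/71) = +1 → QR.
(42/71) = -1 → non-residue.
(50/71) = +1 → QR.
(61/71) = -1 → non-residue.
Total quadratic residues among the 6: 4.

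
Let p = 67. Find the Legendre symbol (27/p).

Reciprocity: 27 ≡ 3 and 67 ≡ 3 (mod 4), so (27/67) = −(67/27).
Reduce top mod 27: now compute (13/27).
Reciprocity: 13 ≡ 1 and 27 ≡ 3 (mod 4), so (13/27) = +(27/13).
Reduce top mod 13: now compute (1/13).
Reached (1/13) = 1. Collecting the sign flips along the way, the symbol is -1.

-1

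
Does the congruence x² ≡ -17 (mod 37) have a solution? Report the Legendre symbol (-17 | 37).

-1

Euler's criterion: (-17/37) ≡ 20^18 (mod 37).
20^2 ≡ 30 (mod 37)
20^4 ≡ 12 (mod 37)
20^8 ≡ 33 (mod 37)
20^16 ≡ 16 (mod 37)
20^18 = 20^(16+2) ≡ 36 (mod 37).
Result is 36 ≡ −1, so (-17/37) = −1.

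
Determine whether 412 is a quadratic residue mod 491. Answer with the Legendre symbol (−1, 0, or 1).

Pull out 2^2: since 491 ≡ 3 (mod 8), (2/491) = -1, so (2/491)^2 = +1.
Reciprocity: 103 ≡ 3 and 491 ≡ 3 (mod 4), so (103/491) = −(491/103).
Reduce top mod 103: now compute (79/103).
Reciprocity: 79 ≡ 3 and 103 ≡ 3 (mod 4), so (79/103) = −(103/79).
Reduce top mod 79: now compute (24/79).
Pull out 2^3: since 79 ≡ 7 (mod 8), (2/79) = +1, so (2/79)^3 = +1.
Reciprocity: 3 ≡ 3 and 79 ≡ 3 (mod 4), so (3/79) = −(79/3).
Reduce top mod 3: now compute (1/3).
Reached (1/3) = 1. Collecting the sign flips along the way, the symbol is -1.

-1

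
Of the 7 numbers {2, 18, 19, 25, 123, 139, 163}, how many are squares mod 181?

(2/181) = -1 → non-residue.
(18/181) = -1 → non-residue.
(19/181) = -1 → non-residue.
(25/181) = +1 → QR.
(123/181) = -1 → non-residue.
(139/181) = +1 → QR.
(163/181) = -1 → non-residue.
Total quadratic residues among the 7: 2.

2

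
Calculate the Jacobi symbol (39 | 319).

Reciprocity: 39 ≡ 3 and 319 ≡ 3 (mod 4), so (39/319) = −(319/39).
Reduce top mod 39: now compute (7/39).
Reciprocity: 7 ≡ 3 and 39 ≡ 3 (mod 4), so (7/39) = −(39/7).
Reduce top mod 7: now compute (4/7).
Pull out 2^2: since 7 ≡ 7 (mod 8), (2/7) = +1, so (2/7)^2 = +1.
Reached (1/7) = 1. Collecting the sign flips along the way, the symbol is +1.

1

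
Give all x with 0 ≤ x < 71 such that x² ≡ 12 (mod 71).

15, 56

Since 71 ≡ 3 (mod 4), a square root of 12 is 12^((71+1)/4) = 12^18 mod 71.
Repeated squaring: 12^2≡2, 12^4≡4, 12^8≡16, 12^16≡43 (mod 71).
12^18 = 12^(16+2) ≡ 15 (mod 71).
Check: 15² = 225 ≡ 12 (mod 71). The two roots are 15 and 56.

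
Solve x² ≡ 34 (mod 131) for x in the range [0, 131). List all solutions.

Since 131 ≡ 3 (mod 4), a square root of 34 is 34^((131+1)/4) = 34^33 mod 131.
Repeated squaring: 34^2≡108, 34^4≡5, 34^8≡25, 34^16≡101, 34^32≡114 (mod 131).
34^33 = 34^(32+1) ≡ 77 (mod 131).
Check: 77² = 5929 ≡ 34 (mod 131). The two roots are 54 and 77.

54, 77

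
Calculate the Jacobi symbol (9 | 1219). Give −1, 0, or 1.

1

Reciprocity: 9 ≡ 1 and 1219 ≡ 3 (mod 4), so (9/1219) = +(1219/9).
Reduce top mod 9: now compute (4/9).
Pull out 2^2: since 9 ≡ 1 (mod 8), (2/9) = +1, so (2/9)^2 = +1.
Reached (1/9) = 1. Collecting the sign flips along the way, the symbol is +1.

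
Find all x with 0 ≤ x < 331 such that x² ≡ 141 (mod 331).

97, 234

Since 331 ≡ 3 (mod 4), a square root of 141 is 141^((331+1)/4) = 141^83 mod 331.
Repeated squaring: 141^2≡21, 141^4≡110, 141^8≡184, 141^16≡94, 141^32≡230, 141^64≡271 (mod 331).
141^83 = 141^(64+16+2+1) ≡ 234 (mod 331).
Check: 234² = 54756 ≡ 141 (mod 331). The two roots are 97 and 234.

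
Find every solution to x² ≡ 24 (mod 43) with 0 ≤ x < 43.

14, 29

Since 43 ≡ 3 (mod 4), a square root of 24 is 24^((43+1)/4) = 24^11 mod 43.
Repeated squaring: 24^2≡17, 24^4≡31, 24^8≡15 (mod 43).
24^11 = 24^(8+2+1) ≡ 14 (mod 43).
Check: 14² = 196 ≡ 24 (mod 43). The two roots are 14 and 29.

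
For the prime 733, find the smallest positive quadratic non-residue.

(2/733) = −1, so 2 is the smallest positive non-residue mod 733.

2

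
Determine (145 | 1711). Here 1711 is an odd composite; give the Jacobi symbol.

Reciprocity: 145 ≡ 1 and 1711 ≡ 3 (mod 4), so (145/1711) = +(1711/145).
Reduce top mod 145: now compute (116/145).
Pull out 2^2: since 145 ≡ 1 (mod 8), (2/145) = +1, so (2/145)^2 = +1.
Reciprocity: 29 ≡ 1 and 145 ≡ 1 (mod 4), so (29/145) = +(145/29).
Reduce top mod 29: now compute (0/29).
Top reduces to 0: gcd > 1, so the symbol is 0.

0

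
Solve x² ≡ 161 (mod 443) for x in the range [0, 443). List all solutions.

106, 337

Since 443 ≡ 3 (mod 4), a square root of 161 is 161^((443+1)/4) = 161^111 mod 443.
Repeated squaring: 161^2≡227, 161^4≡141, 161^8≡389, 161^16≡258, 161^32≡114, 161^64≡149 (mod 443).
161^111 = 161^(64+32+8+4+2+1) ≡ 106 (mod 443).
Check: 106² = 11236 ≡ 161 (mod 443). The two roots are 106 and 337.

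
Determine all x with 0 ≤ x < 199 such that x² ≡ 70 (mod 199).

Since 199 ≡ 3 (mod 4), a square root of 70 is 70^((199+1)/4) = 70^50 mod 199.
Repeated squaring: 70^2≡124, 70^4≡53, 70^8≡23, 70^16≡131, 70^32≡47 (mod 199).
70^50 = 70^(32+16+2) ≡ 104 (mod 199).
Check: 104² = 10816 ≡ 70 (mod 199). The two roots are 95 and 104.

95, 104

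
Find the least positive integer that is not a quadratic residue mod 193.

(2/193) = +1, so 2 is a residue.
(3/193) = +1, so 3 is a residue.
(4/193) = +1, so 4 is a residue.
(5/193) = −1, so 5 is the smallest positive non-residue mod 193.

5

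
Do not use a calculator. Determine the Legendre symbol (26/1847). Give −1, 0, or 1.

Pull out 2: since 1847 ≡ 7 (mod 8), (2/1847) = +1.
Reciprocity: 13 ≡ 1 and 1847 ≡ 3 (mod 4), so (13/1847) = +(1847/13).
Reduce top mod 13: now compute (1/13).
Reached (1/13) = 1. Collecting the sign flips along the way, the symbol is +1.

1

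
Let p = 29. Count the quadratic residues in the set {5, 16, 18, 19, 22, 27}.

3

(5/29) = +1 → QR.
(16/29) = +1 → QR.
(18/29) = -1 → non-residue.
(19/29) = -1 → non-residue.
(22/29) = +1 → QR.
(27/29) = -1 → non-residue.
Total quadratic residues among the 6: 3.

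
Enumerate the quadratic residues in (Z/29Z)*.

1, 4, 5, 6, 7, 9, 13, 16, 20, 22, 23, 24, 25, 28

Square k = 1,…,14 (k and 29−k give the same square):
1²=1, 2²=4, 3²=9, 4²=16, 5²=25, 6²≡7, 7²≡20, 8²≡6, 9²≡23, 10²≡13, 11²≡5, 12²≡28, 13²≡24, 14²≡22 (mod 29).
So the quadratic residues mod 29 are {1, 4, 5, 6, 7, 9, 13, 16, 20, 22, 23, 24, 25, 28}.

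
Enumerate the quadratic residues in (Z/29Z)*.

1,4,5,6,7,9,13,16,20,22,23,24,25,28

Square k = 1,…,14 (k and 29−k give the same square):
1²=1, 2²=4, 3²=9, 4²=16, 5²=25, 6²≡7, 7²≡20, 8²≡6, 9²≡23, 10²≡13, 11²≡5, 12²≡28, 13²≡24, 14²≡22 (mod 29).
So the quadratic residues mod 29 are {1, 4, 5, 6, 7, 9, 13, 16, 20, 22, 23, 24, 25, 28}.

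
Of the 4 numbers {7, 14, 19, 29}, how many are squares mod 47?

2

(7/47) = +1 → QR.
(14/47) = +1 → QR.
(19/47) = -1 → non-residue.
(29/47) = -1 → non-residue.
Total quadratic residues among the 4: 2.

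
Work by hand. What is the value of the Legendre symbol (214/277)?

1

Pull out 2: since 277 ≡ 5 (mod 8), (2/277) = -1.
Reciprocity: 107 ≡ 3 and 277 ≡ 1 (mod 4), so (107/277) = +(277/107).
Reduce top mod 107: now compute (63/107).
Reciprocity: 63 ≡ 3 and 107 ≡ 3 (mod 4), so (63/107) = −(107/63).
Reduce top mod 63: now compute (44/63).
Pull out 2^2: since 63 ≡ 7 (mod 8), (2/63) = +1, so (2/63)^2 = +1.
Reciprocity: 11 ≡ 3 and 63 ≡ 3 (mod 4), so (11/63) = −(63/11).
Reduce top mod 11: now compute (8/11).
Pull out 2^3: since 11 ≡ 3 (mod 8), (2/11) = -1, so (2/11)^3 = -1.
Reached (1/11) = 1. Collecting the sign flips along the way, the symbol is +1.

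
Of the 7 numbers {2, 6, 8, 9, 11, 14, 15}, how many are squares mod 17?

4

(2/17) = +1 → QR.
(6/17) = -1 → non-residue.
(8/17) = +1 → QR.
(9/17) = +1 → QR.
(11/17) = -1 → non-residue.
(14/17) = -1 → non-residue.
(15/17) = +1 → QR.
Total quadratic residues among the 7: 4.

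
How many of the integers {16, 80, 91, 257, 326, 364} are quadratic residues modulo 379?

6

(16/379) = +1 → QR.
(80/379) = +1 → QR.
(91/379) = +1 → QR.
(257/379) = +1 → QR.
(326/379) = +1 → QR.
(364/379) = +1 → QR.
Total quadratic residues among the 6: 6.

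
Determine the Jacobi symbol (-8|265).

First reduce: -8 ≡ 257 (mod 265).
Reciprocity: 257 ≡ 1 and 265 ≡ 1 (mod 4), so (257/265) = +(265/257).
Reduce top mod 257: now compute (8/257).
Pull out 2^3: since 257 ≡ 1 (mod 8), (2/257) = +1, so (2/257)^3 = +1.
Reached (1/257) = 1. Collecting the sign flips along the way, the symbol is +1.

1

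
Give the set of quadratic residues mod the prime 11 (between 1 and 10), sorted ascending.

1 3 4 5 9

Square k = 1,…,5 (k and 11−k give the same square):
1²=1, 2²=4, 3²=9, 4²≡5, 5²≡3 (mod 11).
So the quadratic residues mod 11 are {1, 3, 4, 5, 9}.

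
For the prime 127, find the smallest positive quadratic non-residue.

(2/127) = +1, so 2 is a residue.
(3/127) = −1, so 3 is the smallest positive non-residue mod 127.

3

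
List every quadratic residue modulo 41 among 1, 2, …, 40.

1 2 4 5 8 9 10 16 18 20 21 23 25 31 32 33 36 37 39 40

Square k = 1,…,20 (k and 41−k give the same square):
1²=1, 2²=4, 3²=9, 4²=16, 5²=25, 6²=36, 7²≡8, 8²≡23, 9²≡40, 10²≡18, 11²≡39, 12²≡21, 13²≡5, 14²≡32, 15²≡20, 16²≡10, 17²≡2, 18²≡37, 19²≡33, 20²≡31 (mod 41).
So the quadratic residues mod 41 are {1, 2, 4, 5, 8, 9, 10, 16, 18, 20, 21, 23, 25, 31, 32, 33, 36, 37, 39, 40}.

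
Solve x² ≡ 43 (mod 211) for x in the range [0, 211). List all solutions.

Since 211 ≡ 3 (mod 4), a square root of 43 is 43^((211+1)/4) = 43^53 mod 211.
Repeated squaring: 43^2≡161, 43^4≡179, 43^8≡180, 43^16≡117, 43^32≡185 (mod 211).
43^53 = 43^(32+16+4+1) ≡ 185 (mod 211).
Check: 185² = 34225 ≡ 43 (mod 211). The two roots are 26 and 185.

26, 185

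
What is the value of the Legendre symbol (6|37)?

-1

Euler's criterion: (6/37) ≡ 6^18 (mod 37).
6^2 ≡ 36 (mod 37)
6^4 ≡ 1 (mod 37)
6^8 ≡ 1 (mod 37)
6^16 ≡ 1 (mod 37)
6^18 = 6^(16+2) ≡ 36 (mod 37).
Result is 36 ≡ −1, so (6/37) = −1.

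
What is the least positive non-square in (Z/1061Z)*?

(2/1061) = −1, so 2 is the smallest positive non-residue mod 1061.

2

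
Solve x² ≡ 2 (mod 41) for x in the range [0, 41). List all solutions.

17, 24

41 ≡ 1 (mod 4), so we find a root by search.
Trying successive values, 17² = 289 ≡ 2 (mod 41). The other root is 41 − 17 = 24.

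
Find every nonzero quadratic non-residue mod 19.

2 3 8 10 12 13 14 15 18

Square k = 1,…,9 (k and 19−k give the same square):
1²=1, 2²=4, 3²=9, 4²=16, 5²≡6, 6²≡17, 7²≡11, 8²≡7, 9²≡5 (mod 19).
The residues are {1, 4, 5, 6, 7, 9, 11, 16, 17}; the non-residues are the remaining 9 nonzero classes.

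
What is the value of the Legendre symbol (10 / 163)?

1

Euler's criterion: (10/163) ≡ 10^81 (mod 163).
10^2 ≡ 100 (mod 163)
10^4 ≡ 57 (mod 163)
10^8 ≡ 152 (mod 163)
10^16 ≡ 121 (mod 163)
10^32 ≡ 134 (mod 163)
10^64 ≡ 26 (mod 163)
10^81 = 10^(64+16+1) ≡ 1 (mod 163).
Result is 1, so (10/163) = 1.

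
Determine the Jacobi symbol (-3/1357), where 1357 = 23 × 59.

1

First reduce: -3 ≡ 1354 (mod 1357).
Pull out 2: since 1357 ≡ 5 (mod 8), (2/1357) = -1.
Reciprocity: 677 ≡ 1 and 1357 ≡ 1 (mod 4), so (677/1357) = +(1357/677).
Reduce top mod 677: now compute (3/677).
Reciprocity: 3 ≡ 3 and 677 ≡ 1 (mod 4), so (3/677) = +(677/3).
Reduce top mod 3: now compute (2/3).
Pull out 2: since 3 ≡ 3 (mod 8), (2/3) = -1.
Reached (1/3) = 1. Collecting the sign flips along the way, the symbol is +1.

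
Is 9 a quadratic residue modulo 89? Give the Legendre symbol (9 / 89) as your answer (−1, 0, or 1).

1

Euler's criterion: (9/89) ≡ 9^44 (mod 89).
9^2 ≡ 81 (mod 89)
9^4 ≡ 64 (mod 89)
9^8 ≡ 2 (mod 89)
9^16 ≡ 4 (mod 89)
9^32 ≡ 16 (mod 89)
9^44 = 9^(32+8+4) ≡ 1 (mod 89).
Result is 1, so (9/89) = 1.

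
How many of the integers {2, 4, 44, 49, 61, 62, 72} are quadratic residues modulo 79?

6

(2/79) = +1 → QR.
(4/79) = +1 → QR.
(44/79) = +1 → QR.
(49/79) = +1 → QR.
(61/79) = -1 → non-residue.
(62/79) = +1 → QR.
(72/79) = +1 → QR.
Total quadratic residues among the 7: 6.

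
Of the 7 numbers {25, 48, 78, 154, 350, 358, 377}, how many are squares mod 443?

(25/443) = +1 → QR.
(48/443) = +1 → QR.
(78/443) = -1 → non-residue.
(154/443) = -1 → non-residue.
(350/443) = +1 → QR.
(358/443) = +1 → QR.
(377/443) = -1 → non-residue.
Total quadratic residues among the 7: 4.

4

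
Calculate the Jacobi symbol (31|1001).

1

Reciprocity: 31 ≡ 3 and 1001 ≡ 1 (mod 4), so (31/1001) = +(1001/31).
Reduce top mod 31: now compute (9/31).
Reciprocity: 9 ≡ 1 and 31 ≡ 3 (mod 4), so (9/31) = +(31/9).
Reduce top mod 9: now compute (4/9).
Pull out 2^2: since 9 ≡ 1 (mod 8), (2/9) = +1, so (2/9)^2 = +1.
Reached (1/9) = 1. Collecting the sign flips along the way, the symbol is +1.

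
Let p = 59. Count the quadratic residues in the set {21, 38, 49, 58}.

2

(21/59) = +1 → QR.
(38/59) = -1 → non-residue.
(49/59) = +1 → QR.
(58/59) = -1 → non-residue.
Total quadratic residues among the 4: 2.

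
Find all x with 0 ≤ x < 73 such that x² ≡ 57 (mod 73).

35, 38

73 ≡ 1 (mod 4), so we find a root by search.
Trying successive values, 35² = 1225 ≡ 57 (mod 73). The other root is 73 − 35 = 38.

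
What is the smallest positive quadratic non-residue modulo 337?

(2/337) = +1, so 2 is a residue.
(3/337) = +1, so 3 is a residue.
(4/337) = +1, so 4 is a residue.
(5/337) = −1, so 5 is the smallest positive non-residue mod 337.

5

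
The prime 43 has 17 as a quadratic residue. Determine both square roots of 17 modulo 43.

Since 43 ≡ 3 (mod 4), a square root of 17 is 17^((43+1)/4) = 17^11 mod 43.
Repeated squaring: 17^2≡31, 17^4≡15, 17^8≡10 (mod 43).
17^11 = 17^(8+2+1) ≡ 24 (mod 43).
Check: 24² = 576 ≡ 17 (mod 43). The two roots are 19 and 24.

19, 24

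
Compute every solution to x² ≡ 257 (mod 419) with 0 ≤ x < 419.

26, 393

Since 419 ≡ 3 (mod 4), a square root of 257 is 257^((419+1)/4) = 257^105 mod 419.
Repeated squaring: 257^2≡266, 257^4≡364, 257^8≡92, 257^16≡84, 257^32≡352, 257^64≡299 (mod 419).
257^105 = 257^(64+32+8+1) ≡ 393 (mod 419).
Check: 393² = 154449 ≡ 257 (mod 419). The two roots are 26 and 393.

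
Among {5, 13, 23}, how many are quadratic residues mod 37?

(5/37) = -1 → non-residue.
(13/37) = -1 → non-residue.
(23/37) = -1 → non-residue.
Total quadratic residues among the 3: 0.

0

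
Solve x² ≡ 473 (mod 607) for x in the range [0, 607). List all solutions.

Since 607 ≡ 3 (mod 4), a square root of 473 is 473^((607+1)/4) = 473^152 mod 607.
Repeated squaring: 473^2≡353, 473^4≡174, 473^8≡533, 473^16≡13, 473^32≡169, 473^64≡32, 473^128≡417 (mod 607).
473^152 = 473^(128+16+8) ≡ 73 (mod 607).
Check: 73² = 5329 ≡ 473 (mod 607). The two roots are 73 and 534.

73, 534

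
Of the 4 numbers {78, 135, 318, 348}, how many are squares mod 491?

2

(78/491) = -1 → non-residue.
(135/491) = +1 → QR.
(318/491) = +1 → QR.
(348/491) = -1 → non-residue.
Total quadratic residues among the 4: 2.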